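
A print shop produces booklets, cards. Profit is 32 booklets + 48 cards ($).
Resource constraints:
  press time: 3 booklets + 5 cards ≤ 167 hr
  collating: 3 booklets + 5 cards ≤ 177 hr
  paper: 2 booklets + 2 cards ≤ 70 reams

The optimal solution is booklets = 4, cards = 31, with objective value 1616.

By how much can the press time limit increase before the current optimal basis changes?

8

Binding constraints: press time, paper. The basis is B = [[3,5],[2,2]] with det -4.
Per unit increase in press time, x* moves by d = (-0.5, 0.5).
The basis stays optimal until booklets reaches 0; allowable increase = 8 hr.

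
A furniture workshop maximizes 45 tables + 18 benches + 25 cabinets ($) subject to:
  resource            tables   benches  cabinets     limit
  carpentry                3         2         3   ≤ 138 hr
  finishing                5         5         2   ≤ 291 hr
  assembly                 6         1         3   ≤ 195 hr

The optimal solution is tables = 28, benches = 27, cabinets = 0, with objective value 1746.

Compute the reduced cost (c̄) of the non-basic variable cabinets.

-8

Check each constraint at x*: carpentry 138/138 (tight); finishing 275/291 (slack 16); assembly 195/195 (tight).
Slack constraints have shadow price 0 (complementary slackness).
From A_Bᵀ y = c: 3·y_carpentry + 6·y_assembly = 45; 2·y_carpentry + 1·y_assembly = 18.
→ y_carpentry = 7 and y_assembly = 4.
Reduced cost of cabinets: c₃ − yᵀa₃ = 25 − (7·3 + 4·3) = 25 − 33 = -8.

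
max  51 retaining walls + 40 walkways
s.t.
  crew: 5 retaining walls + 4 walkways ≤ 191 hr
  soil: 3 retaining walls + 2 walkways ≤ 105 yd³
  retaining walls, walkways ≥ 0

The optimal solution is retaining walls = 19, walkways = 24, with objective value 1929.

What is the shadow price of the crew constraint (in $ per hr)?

Check each constraint at x*: crew 191/191 (tight); soil 105/105 (tight).
The binding rows give the dual system: 5·y_crew + 3·y_soil = 51 and 4·y_crew + 2·y_soil = 40.
→ y_crew = 9 and y_soil = 2.
Shadow price of crew = 9.

9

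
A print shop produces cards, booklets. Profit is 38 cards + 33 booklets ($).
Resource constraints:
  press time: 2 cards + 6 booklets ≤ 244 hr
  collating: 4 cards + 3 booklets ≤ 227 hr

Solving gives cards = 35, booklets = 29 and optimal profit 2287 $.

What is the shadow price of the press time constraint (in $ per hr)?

Both press time and collating are binding at x*.
From A_Bᵀ y = c: 2·y_press time + 4·y_collating = 38; 6·y_press time + 3·y_collating = 33.
This yields shadow prices y_press time = 1, y_collating = 9.
Shadow price of press time = 1.

1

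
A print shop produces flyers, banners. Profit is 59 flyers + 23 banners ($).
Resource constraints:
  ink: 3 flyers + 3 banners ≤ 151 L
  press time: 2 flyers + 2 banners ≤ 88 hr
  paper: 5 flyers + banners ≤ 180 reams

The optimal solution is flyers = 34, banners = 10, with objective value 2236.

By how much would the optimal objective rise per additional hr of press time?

7

Check each constraint at x*: ink 132/151 (slack 19); press time 88/88 (tight); paper 180/180 (tight).
By complementary slackness, y = 0 for the non-binding constraint.
Dual feasibility on the basic columns requires 2·y_press time + 5·y_paper = 59, 2·y_press time + 1·y_paper = 23.
Solving: y_press time = 7, y_paper = 9.
Shadow price of press time = 7.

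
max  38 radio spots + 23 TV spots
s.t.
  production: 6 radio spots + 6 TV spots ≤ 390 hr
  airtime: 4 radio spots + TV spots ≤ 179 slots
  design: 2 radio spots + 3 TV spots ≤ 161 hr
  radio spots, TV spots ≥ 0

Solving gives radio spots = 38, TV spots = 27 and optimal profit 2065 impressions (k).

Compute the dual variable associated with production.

Check each constraint at x*: production 390/390 (tight); airtime 179/179 (tight); design 157/161 (slack 4).
Since design is not tight, its dual is 0.
The binding rows give the dual system: 6·y_production + 4·y_airtime = 38 and 6·y_production + 1·y_airtime = 23.
Solving: y_production = 3, y_airtime = 5.
Shadow price of production = 3.

3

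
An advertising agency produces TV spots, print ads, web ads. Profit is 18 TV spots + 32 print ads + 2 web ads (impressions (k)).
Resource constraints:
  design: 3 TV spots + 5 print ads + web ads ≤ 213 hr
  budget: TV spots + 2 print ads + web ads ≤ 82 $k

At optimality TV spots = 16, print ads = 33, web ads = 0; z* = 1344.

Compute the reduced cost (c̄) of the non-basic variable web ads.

-8

At the optimum: design uses 213 of 213 (binding); budget uses 82 of 82 (binding).
From A_Bᵀ y = c: 3·y_design + 1·y_budget = 18; 5·y_design + 2·y_budget = 32.
→ y_design = 4 and y_budget = 6.
Reduced cost of web ads: c₃ − yᵀa₃ = 2 − (4·1 + 6·1) = 2 − 10 = -8.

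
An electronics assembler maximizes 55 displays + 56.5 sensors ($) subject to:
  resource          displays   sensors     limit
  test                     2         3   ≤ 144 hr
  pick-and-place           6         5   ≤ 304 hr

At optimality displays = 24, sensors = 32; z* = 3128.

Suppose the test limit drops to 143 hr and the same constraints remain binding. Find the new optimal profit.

3120

Both test and pick-and-place are binding at x*.
The binding rows give the dual system: 2·y_test + 6·y_pick-and-place = 55 and 3·y_test + 5·y_pick-and-place = 56.5.
→ y_test = 8 and y_pick-and-place = 6.5.
Δz = y_test·Δb = 8 × (-1) = -8, so new z* = 3128 − 8 = 3120.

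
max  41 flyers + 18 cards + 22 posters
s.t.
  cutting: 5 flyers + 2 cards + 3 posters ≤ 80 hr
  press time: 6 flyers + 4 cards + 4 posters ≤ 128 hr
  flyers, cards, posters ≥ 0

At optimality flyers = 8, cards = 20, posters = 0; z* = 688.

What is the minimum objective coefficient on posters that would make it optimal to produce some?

25

At the optimum: cutting uses 80 of 80 (binding); press time uses 128 of 128 (binding).
From A_Bᵀ y = c: 5·y_cutting + 6·y_press time = 41; 2·y_cutting + 4·y_press time = 18.
Solving: y_cutting = 7, y_press time = 1.
posters enters the basis when its profit ≥ yᵀa₃ = 7·3 + 1·4 = 25.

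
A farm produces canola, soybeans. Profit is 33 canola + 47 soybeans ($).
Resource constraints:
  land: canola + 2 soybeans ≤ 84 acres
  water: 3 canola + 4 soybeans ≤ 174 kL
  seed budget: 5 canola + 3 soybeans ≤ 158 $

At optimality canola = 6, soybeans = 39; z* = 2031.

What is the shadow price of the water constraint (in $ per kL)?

Check each constraint at x*: land 84/84 (tight); water 174/174 (tight); seed budget 147/158 (slack 11).
By complementary slackness, y = 0 for the non-binding constraint.
Dual feasibility on the basic columns requires 1·y_land + 3·y_water = 33, 2·y_land + 4·y_water = 47.
→ y_land = 4.5 and y_water = 9.5.
Shadow price of water = 9.5.

9.5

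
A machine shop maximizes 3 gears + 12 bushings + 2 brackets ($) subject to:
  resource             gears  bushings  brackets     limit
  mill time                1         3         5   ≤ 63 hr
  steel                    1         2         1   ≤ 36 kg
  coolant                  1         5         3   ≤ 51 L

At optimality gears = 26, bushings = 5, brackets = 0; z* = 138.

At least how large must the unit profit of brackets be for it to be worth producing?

7

Check each constraint at x*: mill time 41/63 (slack 22); steel 36/36 (tight); coolant 51/51 (tight).
Since mill time is not tight, its dual is 0.
From A_Bᵀ y = c: 1·y_steel + 1·y_coolant = 3; 2·y_steel + 5·y_coolant = 12.
→ y_steel = 1 and y_coolant = 2.
brackets enters the basis when its profit ≥ yᵀa₃ = 1·1 + 2·3 = 7.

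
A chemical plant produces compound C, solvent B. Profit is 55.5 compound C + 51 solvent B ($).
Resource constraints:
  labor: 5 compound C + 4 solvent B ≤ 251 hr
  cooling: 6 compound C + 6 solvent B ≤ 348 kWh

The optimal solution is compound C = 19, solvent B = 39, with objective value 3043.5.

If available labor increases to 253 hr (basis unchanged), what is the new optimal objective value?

3052.5

Check each constraint at x*: labor 251/251 (tight); cooling 348/348 (tight).
Dual feasibility on the basic columns requires 5·y_labor + 6·y_cooling = 55.5, 4·y_labor + 6·y_cooling = 51.
Solving: y_labor = 4.5, y_cooling = 5.5.
Δz = y_labor·Δb = 4.5 × (2) = 9, so new z* = 3043.5 + 9 = 3052.5.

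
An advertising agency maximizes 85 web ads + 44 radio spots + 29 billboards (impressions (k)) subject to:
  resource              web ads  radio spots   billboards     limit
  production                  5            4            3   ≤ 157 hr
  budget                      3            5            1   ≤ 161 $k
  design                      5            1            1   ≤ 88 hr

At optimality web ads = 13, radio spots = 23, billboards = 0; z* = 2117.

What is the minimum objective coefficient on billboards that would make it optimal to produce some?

35

At the optimum: production uses 157 of 157 (binding); budget uses 154 of 161 (slack = 7); design uses 88 of 88 (binding).
By complementary slackness, y = 0 for the non-binding constraint.
From A_Bᵀ y = c: 5·y_production + 5·y_design = 85; 4·y_production + 1·y_design = 44.
→ y_production = 9 and y_design = 8.
billboards enters the basis when its profit ≥ yᵀa₃ = 9·3 + 8·1 = 35.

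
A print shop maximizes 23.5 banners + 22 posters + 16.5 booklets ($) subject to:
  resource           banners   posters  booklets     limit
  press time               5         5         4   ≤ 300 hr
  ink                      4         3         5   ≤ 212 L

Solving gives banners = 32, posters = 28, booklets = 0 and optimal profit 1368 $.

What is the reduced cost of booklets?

Check each constraint at x*: press time 300/300 (tight); ink 212/212 (tight).
Dual feasibility on the basic columns requires 5·y_press time + 4·y_ink = 23.5, 5·y_press time + 3·y_ink = 22.
→ y_press time = 3.5 and y_ink = 1.5.
Reduced cost of booklets: c₃ − yᵀa₃ = 16.5 − (3.5·4 + 1.5·5) = 16.5 − 21.5 = -5.

-5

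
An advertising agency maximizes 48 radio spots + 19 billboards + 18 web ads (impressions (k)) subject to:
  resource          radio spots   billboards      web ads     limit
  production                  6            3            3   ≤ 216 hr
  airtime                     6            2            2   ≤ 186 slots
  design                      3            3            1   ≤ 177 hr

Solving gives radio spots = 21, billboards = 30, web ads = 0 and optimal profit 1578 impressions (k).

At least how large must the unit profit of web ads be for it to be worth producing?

19

At the optimum: production uses 216 of 216 (binding); airtime uses 186 of 186 (binding); design uses 153 of 177 (slack = 24).
Since design is not tight, its dual is 0.
From A_Bᵀ y = c: 6·y_production + 6·y_airtime = 48; 3·y_production + 2·y_airtime = 19.
Solving: y_production = 3, y_airtime = 5.
web ads enters the basis when its profit ≥ yᵀa₃ = 3·3 + 5·2 = 19.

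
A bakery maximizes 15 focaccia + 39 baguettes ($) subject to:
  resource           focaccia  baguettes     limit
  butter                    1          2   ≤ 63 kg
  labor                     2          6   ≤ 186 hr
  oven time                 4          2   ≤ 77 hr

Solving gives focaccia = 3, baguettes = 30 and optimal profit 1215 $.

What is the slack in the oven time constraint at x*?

oven time used = 4·3 + 2·30 = 72; slack = 77 − 72 = 5.

5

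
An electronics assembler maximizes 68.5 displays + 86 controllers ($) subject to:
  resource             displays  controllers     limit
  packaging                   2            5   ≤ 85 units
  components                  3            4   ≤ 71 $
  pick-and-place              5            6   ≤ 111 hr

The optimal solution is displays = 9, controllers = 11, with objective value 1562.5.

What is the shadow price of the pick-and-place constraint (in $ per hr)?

Binding: components and pick-and-place. Non-binding: packaging (12 unused).
Slack constraints have shadow price 0 (complementary slackness).
The binding rows give the dual system: 3·y_components + 5·y_pick-and-place = 68.5 and 4·y_components + 6·y_pick-and-place = 86.
Solving: y_components = 9.5, y_pick-and-place = 8.
Shadow price of pick-and-place = 8.

8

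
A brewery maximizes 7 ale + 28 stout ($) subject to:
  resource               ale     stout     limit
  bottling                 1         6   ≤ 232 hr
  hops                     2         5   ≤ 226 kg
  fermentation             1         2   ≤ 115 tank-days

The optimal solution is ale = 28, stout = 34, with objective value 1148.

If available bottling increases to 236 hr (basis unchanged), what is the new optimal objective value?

Binding: bottling and hops. Non-binding: fermentation (19 unused).
Since fermentation is not tight, its dual is 0.
The binding rows give the dual system: 1·y_bottling + 2·y_hops = 7 and 6·y_bottling + 5·y_hops = 28.
Solving: y_bottling = 3, y_hops = 2.
Δz = y_bottling·Δb = 3 × (4) = 12, so new z* = 1148 + 12 = 1160.

1160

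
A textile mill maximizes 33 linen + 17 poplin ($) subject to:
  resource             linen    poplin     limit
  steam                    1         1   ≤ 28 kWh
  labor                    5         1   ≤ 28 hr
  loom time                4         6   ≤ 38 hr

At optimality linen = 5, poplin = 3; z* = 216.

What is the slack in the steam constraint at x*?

20

steam used = 1·5 + 1·3 = 8; slack = 28 − 8 = 20.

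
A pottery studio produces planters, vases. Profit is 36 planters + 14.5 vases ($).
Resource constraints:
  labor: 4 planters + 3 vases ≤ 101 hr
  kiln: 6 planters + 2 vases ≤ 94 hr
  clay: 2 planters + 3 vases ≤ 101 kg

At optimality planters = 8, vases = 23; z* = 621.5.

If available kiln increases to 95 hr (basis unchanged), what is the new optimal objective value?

Binding: labor and kiln. Non-binding: clay (16 unused).
Since clay is not tight, its dual is 0.
The binding rows give the dual system: 4·y_labor + 6·y_kiln = 36 and 3·y_labor + 2·y_kiln = 14.5.
→ y_labor = 1.5 and y_kiln = 5.
Δz = y_kiln·Δb = 5 × (1) = 5, so new z* = 621.5 + 5 = 626.5.

626.5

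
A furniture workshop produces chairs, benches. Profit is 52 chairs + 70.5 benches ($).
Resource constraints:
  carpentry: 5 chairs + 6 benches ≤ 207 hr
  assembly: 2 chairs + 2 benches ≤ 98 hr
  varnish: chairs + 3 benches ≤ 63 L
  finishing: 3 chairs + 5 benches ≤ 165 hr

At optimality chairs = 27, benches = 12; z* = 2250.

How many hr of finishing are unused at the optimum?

24

finishing used = 3·27 + 5·12 = 141; slack = 165 − 141 = 24.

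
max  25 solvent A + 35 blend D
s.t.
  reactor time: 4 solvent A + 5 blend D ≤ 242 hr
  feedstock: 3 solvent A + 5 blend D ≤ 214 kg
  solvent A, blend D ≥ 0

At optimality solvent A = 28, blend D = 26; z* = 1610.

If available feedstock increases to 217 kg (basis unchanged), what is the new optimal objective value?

1619

At the optimum: reactor time uses 242 of 242 (binding); feedstock uses 214 of 214 (binding).
From A_Bᵀ y = c: 4·y_reactor time + 3·y_feedstock = 25; 5·y_reactor time + 5·y_feedstock = 35.
Solving: y_reactor time = 4, y_feedstock = 3.
Δz = y_feedstock·Δb = 3 × (3) = 9, so new z* = 1610 + 9 = 1619.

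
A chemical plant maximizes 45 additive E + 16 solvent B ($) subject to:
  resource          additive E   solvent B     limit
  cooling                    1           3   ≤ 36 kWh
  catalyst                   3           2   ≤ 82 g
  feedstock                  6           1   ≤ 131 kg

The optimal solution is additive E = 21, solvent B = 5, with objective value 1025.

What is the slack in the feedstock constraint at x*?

feedstock used = 6·21 + 1·5 = 131; slack = 131 − 131 = 0.

0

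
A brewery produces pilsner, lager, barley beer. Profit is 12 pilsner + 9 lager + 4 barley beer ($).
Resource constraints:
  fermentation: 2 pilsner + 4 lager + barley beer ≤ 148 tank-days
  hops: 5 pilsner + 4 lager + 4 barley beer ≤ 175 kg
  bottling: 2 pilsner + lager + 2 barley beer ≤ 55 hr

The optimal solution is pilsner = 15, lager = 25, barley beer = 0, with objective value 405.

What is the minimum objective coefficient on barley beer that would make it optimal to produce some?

10

Binding: hops and bottling. Non-binding: fermentation (18 unused).
Slack constraints have shadow price 0 (complementary slackness).
Dual feasibility on the basic columns requires 5·y_hops + 2·y_bottling = 12, 4·y_hops + 1·y_bottling = 9.
Solving: y_hops = 2, y_bottling = 1.
barley beer enters the basis when its profit ≥ yᵀa₃ = 2·4 + 1·2 = 10.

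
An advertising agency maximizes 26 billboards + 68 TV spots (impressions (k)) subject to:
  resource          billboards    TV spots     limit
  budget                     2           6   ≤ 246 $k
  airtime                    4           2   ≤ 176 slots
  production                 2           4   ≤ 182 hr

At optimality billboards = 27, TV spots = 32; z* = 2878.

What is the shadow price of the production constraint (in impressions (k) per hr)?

5

Check each constraint at x*: budget 246/246 (tight); airtime 172/176 (slack 4); production 182/182 (tight).
Slack constraints have shadow price 0 (complementary slackness).
The binding rows give the dual system: 2·y_budget + 2·y_production = 26 and 6·y_budget + 4·y_production = 68.
This yields shadow prices y_budget = 8, y_production = 5.
Shadow price of production = 5.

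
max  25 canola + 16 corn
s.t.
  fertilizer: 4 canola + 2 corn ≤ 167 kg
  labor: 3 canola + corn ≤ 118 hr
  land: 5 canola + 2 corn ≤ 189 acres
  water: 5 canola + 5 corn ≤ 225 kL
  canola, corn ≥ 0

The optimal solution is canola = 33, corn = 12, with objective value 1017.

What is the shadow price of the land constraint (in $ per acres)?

At the optimum: fertilizer uses 156 of 167 (slack = 11); labor uses 111 of 118 (slack = 7); land uses 189 of 189 (binding); water uses 225 of 225 (binding).
Since fertilizer, labor are not tight, their duals are 0.
The binding rows give the dual system: 5·y_land + 5·y_water = 25 and 2·y_land + 5·y_water = 16.
Solving: y_land = 3, y_water = 2.
Shadow price of land = 3.

3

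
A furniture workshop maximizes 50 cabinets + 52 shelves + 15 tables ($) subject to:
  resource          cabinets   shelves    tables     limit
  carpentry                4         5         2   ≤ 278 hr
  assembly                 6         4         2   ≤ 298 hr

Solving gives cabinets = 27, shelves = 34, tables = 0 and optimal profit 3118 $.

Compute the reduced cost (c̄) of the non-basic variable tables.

-7

Both carpentry and assembly are binding at x*.
The binding rows give the dual system: 4·y_carpentry + 6·y_assembly = 50 and 5·y_carpentry + 4·y_assembly = 52.
This yields shadow prices y_carpentry = 8, y_assembly = 3.
Reduced cost of tables: c₃ − yᵀa₃ = 15 − (8·2 + 3·2) = 15 − 22 = -7.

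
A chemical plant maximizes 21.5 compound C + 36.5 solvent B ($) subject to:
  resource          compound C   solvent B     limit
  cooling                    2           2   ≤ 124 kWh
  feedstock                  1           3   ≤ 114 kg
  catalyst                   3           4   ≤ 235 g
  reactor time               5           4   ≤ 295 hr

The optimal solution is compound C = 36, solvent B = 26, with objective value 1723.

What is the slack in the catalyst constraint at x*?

catalyst used = 3·36 + 4·26 = 212; slack = 235 − 212 = 23.

23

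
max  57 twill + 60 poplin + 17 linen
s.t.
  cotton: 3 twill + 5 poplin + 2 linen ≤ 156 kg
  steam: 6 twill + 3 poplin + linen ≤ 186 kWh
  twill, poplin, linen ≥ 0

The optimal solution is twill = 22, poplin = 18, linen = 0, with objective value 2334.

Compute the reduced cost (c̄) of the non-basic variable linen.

At the optimum: cotton uses 156 of 156 (binding); steam uses 186 of 186 (binding).
Dual feasibility on the basic columns requires 3·y_cotton + 6·y_steam = 57, 5·y_cotton + 3·y_steam = 60.
This yields shadow prices y_cotton = 9, y_steam = 5.
Reduced cost of linen: c₃ − yᵀa₃ = 17 − (9·2 + 5·1) = 17 − 23 = -6.

-6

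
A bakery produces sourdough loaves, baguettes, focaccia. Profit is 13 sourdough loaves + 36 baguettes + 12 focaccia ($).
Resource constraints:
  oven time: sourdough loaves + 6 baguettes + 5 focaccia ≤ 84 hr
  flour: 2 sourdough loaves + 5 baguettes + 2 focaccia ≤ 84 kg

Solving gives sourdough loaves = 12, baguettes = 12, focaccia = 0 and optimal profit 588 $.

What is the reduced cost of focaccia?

-5

At the optimum: oven time uses 84 of 84 (binding); flour uses 84 of 84 (binding).
From A_Bᵀ y = c: 1·y_oven time + 2·y_flour = 13; 6·y_oven time + 5·y_flour = 36.
→ y_oven time = 1 and y_flour = 6.
Reduced cost of focaccia: c₃ − yᵀa₃ = 12 − (1·5 + 6·2) = 12 − 17 = -5.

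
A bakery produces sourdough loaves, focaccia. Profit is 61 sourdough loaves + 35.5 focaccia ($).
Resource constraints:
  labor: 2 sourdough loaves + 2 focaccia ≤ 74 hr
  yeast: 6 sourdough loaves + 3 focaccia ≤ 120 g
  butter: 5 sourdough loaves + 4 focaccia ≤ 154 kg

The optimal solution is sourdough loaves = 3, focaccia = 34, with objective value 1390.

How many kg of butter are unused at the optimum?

3

butter used = 5·3 + 4·34 = 151; slack = 154 − 151 = 3.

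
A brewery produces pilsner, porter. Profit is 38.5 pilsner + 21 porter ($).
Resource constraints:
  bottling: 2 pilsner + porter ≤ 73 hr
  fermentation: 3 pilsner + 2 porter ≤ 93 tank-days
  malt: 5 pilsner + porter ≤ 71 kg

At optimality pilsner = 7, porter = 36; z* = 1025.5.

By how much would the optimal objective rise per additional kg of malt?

Check each constraint at x*: bottling 50/73 (slack 23); fermentation 93/93 (tight); malt 71/71 (tight).
Since bottling is not tight, its dual is 0.
Dual feasibility on the basic columns requires 3·y_fermentation + 5·y_malt = 38.5, 2·y_fermentation + 1·y_malt = 21.
Solving: y_fermentation = 9.5, y_malt = 2.
Shadow price of malt = 2.

2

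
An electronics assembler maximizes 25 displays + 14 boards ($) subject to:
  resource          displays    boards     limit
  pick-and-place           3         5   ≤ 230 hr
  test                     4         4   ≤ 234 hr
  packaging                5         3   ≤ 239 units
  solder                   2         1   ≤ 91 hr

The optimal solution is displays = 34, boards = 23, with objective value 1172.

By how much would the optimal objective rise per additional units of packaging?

Check each constraint at x*: pick-and-place 217/230 (slack 13); test 228/234 (slack 6); packaging 239/239 (tight); solder 91/91 (tight).
Since pick-and-place, test are not tight, their duals are 0.
From A_Bᵀ y = c: 5·y_packaging + 2·y_solder = 25; 3·y_packaging + 1·y_solder = 14.
Solving: y_packaging = 3, y_solder = 5.
Shadow price of packaging = 3.

3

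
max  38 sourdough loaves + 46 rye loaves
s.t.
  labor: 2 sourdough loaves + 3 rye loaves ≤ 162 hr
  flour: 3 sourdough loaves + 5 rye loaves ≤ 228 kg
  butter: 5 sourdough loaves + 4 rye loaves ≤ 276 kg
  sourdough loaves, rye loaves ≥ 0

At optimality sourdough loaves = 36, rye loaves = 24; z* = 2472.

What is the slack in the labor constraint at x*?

labor used = 2·36 + 3·24 = 144; slack = 162 − 144 = 18.

18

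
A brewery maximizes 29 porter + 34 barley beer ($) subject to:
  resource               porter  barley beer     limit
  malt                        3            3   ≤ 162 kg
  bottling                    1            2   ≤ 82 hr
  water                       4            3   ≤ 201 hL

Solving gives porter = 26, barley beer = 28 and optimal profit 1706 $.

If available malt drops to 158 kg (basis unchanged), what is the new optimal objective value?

1674

Binding: malt and bottling. Non-binding: water (13 unused).
Since water is not tight, its dual is 0.
Dual feasibility on the basic columns requires 3·y_malt + 1·y_bottling = 29, 3·y_malt + 2·y_bottling = 34.
Solving: y_malt = 8, y_bottling = 5.
Δz = y_malt·Δb = 8 × (-4) = -32, so new z* = 1706 − 32 = 1674.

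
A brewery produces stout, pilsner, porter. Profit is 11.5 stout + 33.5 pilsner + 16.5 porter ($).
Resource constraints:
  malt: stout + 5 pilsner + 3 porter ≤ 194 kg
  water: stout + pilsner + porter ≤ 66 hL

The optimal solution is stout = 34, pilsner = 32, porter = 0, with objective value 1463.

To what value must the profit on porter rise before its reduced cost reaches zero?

Both malt and water are binding at x*.
From A_Bᵀ y = c: 1·y_malt + 1·y_water = 11.5; 5·y_malt + 1·y_water = 33.5.
→ y_malt = 5.5 and y_water = 6.
porter enters the basis when its profit ≥ yᵀa₃ = 5.5·3 + 6·1 = 22.5.

22.5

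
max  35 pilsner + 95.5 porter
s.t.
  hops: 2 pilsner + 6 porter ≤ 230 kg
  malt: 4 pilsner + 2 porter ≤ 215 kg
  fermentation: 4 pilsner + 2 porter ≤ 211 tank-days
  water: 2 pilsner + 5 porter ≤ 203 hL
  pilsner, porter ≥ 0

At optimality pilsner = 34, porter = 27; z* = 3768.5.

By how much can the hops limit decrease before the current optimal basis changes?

2.625

Binding constraints: hops, water. The basis is B = [[2,6],[2,5]] with det -2.
Per unit decrease in hops, x* moves by d = (2.5, -1).
The basis stays optimal until fermentation becomes binding; allowable decrease = 2.625 kg.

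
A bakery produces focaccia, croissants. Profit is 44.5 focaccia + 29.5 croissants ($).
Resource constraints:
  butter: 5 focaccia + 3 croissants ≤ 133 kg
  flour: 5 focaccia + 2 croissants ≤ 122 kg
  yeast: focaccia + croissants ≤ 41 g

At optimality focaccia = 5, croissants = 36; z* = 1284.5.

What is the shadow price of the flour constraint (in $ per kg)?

0

Check each constraint at x*: butter 133/133 (tight); flour 97/122 (slack 25); yeast 41/41 (tight).
Slack constraints have shadow price 0 (complementary slackness).
The binding rows give the dual system: 5·y_butter + 1·y_yeast = 44.5 and 3·y_butter + 1·y_yeast = 29.5.
This yields shadow prices y_butter = 7.5, y_yeast = 7.
Shadow price of flour = 0.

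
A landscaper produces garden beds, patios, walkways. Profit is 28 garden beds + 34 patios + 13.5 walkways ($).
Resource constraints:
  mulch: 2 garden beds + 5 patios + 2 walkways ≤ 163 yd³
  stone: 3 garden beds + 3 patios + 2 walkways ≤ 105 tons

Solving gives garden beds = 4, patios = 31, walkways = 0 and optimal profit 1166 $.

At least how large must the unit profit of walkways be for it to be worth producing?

20

Check each constraint at x*: mulch 163/163 (tight); stone 105/105 (tight).
Dual feasibility on the basic columns requires 2·y_mulch + 3·y_stone = 28, 5·y_mulch + 3·y_stone = 34.
This yields shadow prices y_mulch = 2, y_stone = 8.
walkways enters the basis when its profit ≥ yᵀa₃ = 2·2 + 8·2 = 20.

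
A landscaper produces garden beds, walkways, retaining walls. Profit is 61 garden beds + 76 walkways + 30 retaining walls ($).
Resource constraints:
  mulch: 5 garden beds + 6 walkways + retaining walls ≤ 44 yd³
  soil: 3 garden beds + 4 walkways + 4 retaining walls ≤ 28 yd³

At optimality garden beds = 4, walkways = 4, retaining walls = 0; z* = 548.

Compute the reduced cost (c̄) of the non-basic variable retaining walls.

Both mulch and soil are binding at x*.
Dual feasibility on the basic columns requires 5·y_mulch + 3·y_soil = 61, 6·y_mulch + 4·y_soil = 76.
→ y_mulch = 8 and y_soil = 7.
Reduced cost of retaining walls: c₃ − yᵀa₃ = 30 − (8·1 + 7·4) = 30 − 36 = -6.

-6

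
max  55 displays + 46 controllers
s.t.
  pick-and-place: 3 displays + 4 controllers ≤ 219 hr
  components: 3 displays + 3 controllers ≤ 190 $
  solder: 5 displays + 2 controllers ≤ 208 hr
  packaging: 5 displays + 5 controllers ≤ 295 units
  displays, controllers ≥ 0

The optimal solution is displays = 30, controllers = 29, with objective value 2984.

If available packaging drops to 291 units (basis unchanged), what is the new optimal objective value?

2952

At the optimum: pick-and-place uses 206 of 219 (slack = 13); components uses 177 of 190 (slack = 13); solder uses 208 of 208 (binding); packaging uses 295 of 295 (binding).
By complementary slackness, y = 0 for the non-binding constraints.
From A_Bᵀ y = c: 5·y_solder + 5·y_packaging = 55; 2·y_solder + 5·y_packaging = 46.
Solving: y_solder = 3, y_packaging = 8.
Δz = y_packaging·Δb = 8 × (-4) = -32, so new z* = 2984 − 32 = 2952.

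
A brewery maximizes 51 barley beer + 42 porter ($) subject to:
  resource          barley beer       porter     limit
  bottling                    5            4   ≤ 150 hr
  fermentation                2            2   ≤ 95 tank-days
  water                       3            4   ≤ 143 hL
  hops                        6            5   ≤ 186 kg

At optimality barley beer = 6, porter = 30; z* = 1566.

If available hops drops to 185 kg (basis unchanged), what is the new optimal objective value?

1560

At the optimum: bottling uses 150 of 150 (binding); fermentation uses 72 of 95 (slack = 23); water uses 138 of 143 (slack = 5); hops uses 186 of 186 (binding).
Slack constraints have shadow price 0 (complementary slackness).
Dual feasibility on the basic columns requires 5·y_bottling + 6·y_hops = 51, 4·y_bottling + 5·y_hops = 42.
Solving: y_bottling = 3, y_hops = 6.
Δz = y_hops·Δb = 6 × (-1) = -6, so new z* = 1566 − 6 = 1560.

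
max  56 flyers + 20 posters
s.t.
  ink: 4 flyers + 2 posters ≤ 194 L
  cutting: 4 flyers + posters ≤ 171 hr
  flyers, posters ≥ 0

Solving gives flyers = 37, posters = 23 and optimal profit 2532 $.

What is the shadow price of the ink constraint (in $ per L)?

Both ink and cutting are binding at x*.
The binding rows give the dual system: 4·y_ink + 4·y_cutting = 56 and 2·y_ink + 1·y_cutting = 20.
Solving: y_ink = 6, y_cutting = 8.
Shadow price of ink = 6.

6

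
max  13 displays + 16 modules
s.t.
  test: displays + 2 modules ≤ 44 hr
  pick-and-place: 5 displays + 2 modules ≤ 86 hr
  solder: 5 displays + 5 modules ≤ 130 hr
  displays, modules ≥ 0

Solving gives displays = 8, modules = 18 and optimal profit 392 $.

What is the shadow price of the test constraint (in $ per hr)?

3

Binding: test and solder. Non-binding: pick-and-place (10 unused).
Slack constraints have shadow price 0 (complementary slackness).
Dual feasibility on the basic columns requires 1·y_test + 5·y_solder = 13, 2·y_test + 5·y_solder = 16.
→ y_test = 3 and y_solder = 2.
Shadow price of test = 3.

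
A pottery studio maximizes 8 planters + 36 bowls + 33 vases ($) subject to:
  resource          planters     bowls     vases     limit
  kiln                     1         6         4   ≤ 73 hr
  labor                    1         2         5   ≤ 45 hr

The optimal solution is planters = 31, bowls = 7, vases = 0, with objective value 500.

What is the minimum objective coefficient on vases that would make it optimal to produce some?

At the optimum: kiln uses 73 of 73 (binding); labor uses 45 of 45 (binding).
The binding rows give the dual system: 1·y_kiln + 1·y_labor = 8 and 6·y_kiln + 2·y_labor = 36.
This yields shadow prices y_kiln = 5, y_labor = 3.
vases enters the basis when its profit ≥ yᵀa₃ = 5·4 + 3·5 = 35.

35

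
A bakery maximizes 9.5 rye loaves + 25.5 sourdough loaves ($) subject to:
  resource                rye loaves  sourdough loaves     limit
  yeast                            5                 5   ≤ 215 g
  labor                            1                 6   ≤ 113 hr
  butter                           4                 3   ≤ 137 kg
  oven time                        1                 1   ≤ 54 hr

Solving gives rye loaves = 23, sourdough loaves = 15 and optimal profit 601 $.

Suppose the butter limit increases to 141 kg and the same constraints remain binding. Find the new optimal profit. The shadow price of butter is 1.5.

Δb = 4, so new z* = 601 + (1.5)·(4) = 601 + 6 = 607.

607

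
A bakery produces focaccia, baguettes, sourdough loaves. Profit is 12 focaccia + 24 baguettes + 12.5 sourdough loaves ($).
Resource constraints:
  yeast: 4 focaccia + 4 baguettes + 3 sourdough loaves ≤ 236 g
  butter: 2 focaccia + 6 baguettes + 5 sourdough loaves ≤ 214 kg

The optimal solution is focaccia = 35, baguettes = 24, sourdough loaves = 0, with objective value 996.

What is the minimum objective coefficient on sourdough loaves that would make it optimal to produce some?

19.5

Check each constraint at x*: yeast 236/236 (tight); butter 214/214 (tight).
Dual feasibility on the basic columns requires 4·y_yeast + 2·y_butter = 12, 4·y_yeast + 6·y_butter = 24.
→ y_yeast = 1.5 and y_butter = 3.
sourdough loaves enters the basis when its profit ≥ yᵀa₃ = 1.5·3 + 3·5 = 19.5.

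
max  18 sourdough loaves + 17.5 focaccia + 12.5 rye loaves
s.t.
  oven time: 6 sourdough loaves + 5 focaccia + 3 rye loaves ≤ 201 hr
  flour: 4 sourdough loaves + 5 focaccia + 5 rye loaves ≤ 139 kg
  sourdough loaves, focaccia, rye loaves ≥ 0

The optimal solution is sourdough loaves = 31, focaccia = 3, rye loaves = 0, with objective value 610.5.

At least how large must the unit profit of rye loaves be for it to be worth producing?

Check each constraint at x*: oven time 201/201 (tight); flour 139/139 (tight).
Dual feasibility on the basic columns requires 6·y_oven time + 4·y_flour = 18, 5·y_oven time + 5·y_flour = 17.5.
This yields shadow prices y_oven time = 2, y_flour = 1.5.
rye loaves enters the basis when its profit ≥ yᵀa₃ = 2·3 + 1.5·5 = 13.5.

13.5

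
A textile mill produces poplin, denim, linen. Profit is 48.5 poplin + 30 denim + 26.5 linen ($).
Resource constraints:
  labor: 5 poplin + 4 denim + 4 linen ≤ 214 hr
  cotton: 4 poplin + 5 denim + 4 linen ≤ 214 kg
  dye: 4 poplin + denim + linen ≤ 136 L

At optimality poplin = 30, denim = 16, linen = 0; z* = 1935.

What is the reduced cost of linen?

-3.5

Binding: labor and dye. Non-binding: cotton (14 unused).
Slack constraints have shadow price 0 (complementary slackness).
Dual feasibility on the basic columns requires 5·y_labor + 4·y_dye = 48.5, 4·y_labor + 1·y_dye = 30.
→ y_labor = 6.5 and y_dye = 4.
Reduced cost of linen: c₃ − yᵀa₃ = 26.5 − (6.5·4 + 4·1) = 26.5 − 30 = -3.5.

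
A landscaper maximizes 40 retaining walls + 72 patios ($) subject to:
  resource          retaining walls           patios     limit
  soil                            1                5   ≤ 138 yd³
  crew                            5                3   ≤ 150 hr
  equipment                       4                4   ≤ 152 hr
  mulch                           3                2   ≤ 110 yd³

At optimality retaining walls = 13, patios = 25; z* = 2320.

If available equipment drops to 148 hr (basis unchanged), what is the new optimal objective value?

Binding: soil and equipment. Non-binding: crew (10 unused), mulch (21 unused).
By complementary slackness, y = 0 for the non-binding constraints.
The binding rows give the dual system: 1·y_soil + 4·y_equipment = 40 and 5·y_soil + 4·y_equipment = 72.
This yields shadow prices y_soil = 8, y_equipment = 8.
Δz = y_equipment·Δb = 8 × (-4) = -32, so new z* = 2320 − 32 = 2288.

2288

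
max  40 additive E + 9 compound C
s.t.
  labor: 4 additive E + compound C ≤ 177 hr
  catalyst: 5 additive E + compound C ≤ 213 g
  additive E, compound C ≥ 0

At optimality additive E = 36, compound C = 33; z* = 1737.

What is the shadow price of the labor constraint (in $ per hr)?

5

Check each constraint at x*: labor 177/177 (tight); catalyst 213/213 (tight).
The binding rows give the dual system: 4·y_labor + 5·y_catalyst = 40 and 1·y_labor + 1·y_catalyst = 9.
Solving: y_labor = 5, y_catalyst = 4.
Shadow price of labor = 5.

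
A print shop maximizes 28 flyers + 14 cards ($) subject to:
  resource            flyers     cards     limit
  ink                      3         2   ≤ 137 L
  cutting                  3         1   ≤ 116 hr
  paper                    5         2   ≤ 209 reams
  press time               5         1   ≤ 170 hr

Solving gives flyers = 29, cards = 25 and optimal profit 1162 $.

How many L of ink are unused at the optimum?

ink used = 3·29 + 2·25 = 137; slack = 137 − 137 = 0.

0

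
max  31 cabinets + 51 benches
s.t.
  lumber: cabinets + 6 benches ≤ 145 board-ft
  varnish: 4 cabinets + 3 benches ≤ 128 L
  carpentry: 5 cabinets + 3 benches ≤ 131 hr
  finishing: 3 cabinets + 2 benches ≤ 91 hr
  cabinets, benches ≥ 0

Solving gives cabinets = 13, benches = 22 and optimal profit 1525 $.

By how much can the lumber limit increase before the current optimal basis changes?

Binding constraints: lumber, carpentry. The basis is B = [[1,6],[5,3]] with det -27.
Per unit increase in lumber, x* moves by d = (-0.1111, 0.1852).
The basis stays optimal until varnish becomes binding; allowable increase = 90 board-ft.

90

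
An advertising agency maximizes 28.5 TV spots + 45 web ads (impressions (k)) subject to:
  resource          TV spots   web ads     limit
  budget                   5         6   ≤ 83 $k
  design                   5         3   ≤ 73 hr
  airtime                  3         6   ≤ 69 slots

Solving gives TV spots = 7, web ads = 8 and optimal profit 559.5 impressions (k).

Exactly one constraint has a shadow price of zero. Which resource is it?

design

budget: 83/83 (binding)
design: 59/73 (slack 14)
airtime: 69/69 (binding)
By complementary slackness, a constraint with positive slack has shadow price 0 → design.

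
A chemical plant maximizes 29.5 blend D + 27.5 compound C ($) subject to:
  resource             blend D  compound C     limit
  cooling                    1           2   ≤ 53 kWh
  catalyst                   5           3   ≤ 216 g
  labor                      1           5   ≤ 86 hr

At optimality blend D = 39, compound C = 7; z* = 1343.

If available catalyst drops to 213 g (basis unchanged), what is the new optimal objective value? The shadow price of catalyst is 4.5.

1329.5

Δb = -3, so new z* = 1343 + (4.5)·(-3) = 1343 − 13.5 = 1329.5.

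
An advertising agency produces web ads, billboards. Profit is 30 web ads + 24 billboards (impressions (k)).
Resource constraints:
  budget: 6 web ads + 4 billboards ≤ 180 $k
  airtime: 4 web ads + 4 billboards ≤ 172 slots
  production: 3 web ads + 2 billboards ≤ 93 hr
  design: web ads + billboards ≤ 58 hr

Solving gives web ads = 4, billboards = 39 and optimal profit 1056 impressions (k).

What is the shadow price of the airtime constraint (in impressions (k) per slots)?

3

At the optimum: budget uses 180 of 180 (binding); airtime uses 172 of 172 (binding); production uses 90 of 93 (slack = 3); design uses 43 of 58 (slack = 15).
Since production, design are not tight, their duals are 0.
From A_Bᵀ y = c: 6·y_budget + 4·y_airtime = 30; 4·y_budget + 4·y_airtime = 24.
→ y_budget = 3 and y_airtime = 3.
Shadow price of airtime = 3.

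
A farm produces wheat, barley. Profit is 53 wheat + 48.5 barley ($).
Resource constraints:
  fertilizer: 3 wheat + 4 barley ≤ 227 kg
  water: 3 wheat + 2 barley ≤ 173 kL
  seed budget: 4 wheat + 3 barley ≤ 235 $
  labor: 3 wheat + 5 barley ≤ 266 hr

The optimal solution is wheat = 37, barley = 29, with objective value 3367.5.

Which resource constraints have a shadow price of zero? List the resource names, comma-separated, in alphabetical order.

fertilizer: 227/227 (binding)
water: 169/173 (slack 4)
seed budget: 235/235 (binding)
labor: 256/266 (slack 10)
By complementary slackness, a constraint with positive slack has shadow price 0 → labor, water.

labor, water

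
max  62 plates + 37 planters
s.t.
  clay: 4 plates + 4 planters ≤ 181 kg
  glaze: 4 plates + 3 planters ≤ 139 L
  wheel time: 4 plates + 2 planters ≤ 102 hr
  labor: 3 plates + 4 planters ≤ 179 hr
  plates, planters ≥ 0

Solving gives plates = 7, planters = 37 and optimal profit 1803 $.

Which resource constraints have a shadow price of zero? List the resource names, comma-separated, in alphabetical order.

clay, labor

clay: 176/181 (slack 5)
glaze: 139/139 (binding)
wheel time: 102/102 (binding)
labor: 169/179 (slack 10)
By complementary slackness, a constraint with positive slack has shadow price 0 → clay, labor.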